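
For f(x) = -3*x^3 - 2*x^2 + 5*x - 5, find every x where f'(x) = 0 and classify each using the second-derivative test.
f'(x) = -9*x^2 - 4*x + 5

Solve f'(x) = 0:
  Factor: -9*x^2 - 4*x + 5 = -(x + 1)*(9*x - 5) = 0.
  ⇒ x = -1, 5/9

f''(x) = -18*x - 4
Second-derivative test at each critical point:
  f''(-1) = 14 > 0 → local minimum
  f''(5/9) = -14 < 0 → local maximum

Critical points: x = -1 (local minimum); x = 5/9 (local maximum)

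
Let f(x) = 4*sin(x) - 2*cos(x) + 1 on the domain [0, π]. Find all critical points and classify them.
f'(x) = 2*sin(x) + 4*cos(x)

Solve f'(x) = 0 on [0, π]:
  f'(x) = 0 ⇔ 4*cos(x) = -2*sin(x) ⇔ tan(x) = -2, i.e. x = arctan(-2) + nπ; keep the solutions lying in [0, π].
  ⇒ x = pi - atan(2) ≈ 2.0344

f''(x) = -4*sin(x) + 2*cos(x)
Second-derivative test at each critical point:
  f''(2.0344) = -4.4721 < 0 → local maximum

Critical points: x = pi - atan(2) ≈ 2.0344 (local maximum)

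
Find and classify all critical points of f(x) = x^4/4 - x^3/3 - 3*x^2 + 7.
f'(x) = x*(x^2 - x - 6)

Solve f'(x) = 0:
  Factor: x^3 - x^2 - 6*x = x*(x - 3)*(x + 2) = 0.
  ⇒ x = -2, 0, 3

f''(x) = 3*x^2 - 2*x - 6
Second-derivative test at each critical point:
  f''(-2) = 10 > 0 → local minimum
  f''(0) = -6 < 0 → local maximum
  f''(3) = 15 > 0 → local minimum

Critical points: x = -2 (local minimum); x = 0 (local maximum); x = 3 (local minimum)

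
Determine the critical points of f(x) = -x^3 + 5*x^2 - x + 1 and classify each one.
f'(x) = -3*x^2 + 10*x - 1

Solve f'(x) = 0:
  3*x^2 - 10*x + 1 = 0 has no rational roots; quadratic formula: x = (10 ± √88)/6.
  ⇒ x = 5/3 - sqrt(22)/3 ≈ 0.1032, sqrt(22)/3 + 5/3 ≈ 3.2301

f''(x) = 10 - 6*x
Second-derivative test at each critical point:
  f''(0.1032) = 9.3808 > 0 → local minimum
  f''(3.2301) = -9.3808 < 0 → local maximum

Critical points: x = 5/3 - sqrt(22)/3 ≈ 0.1032 (local minimum); x = sqrt(22)/3 + 5/3 ≈ 3.2301 (local maximum)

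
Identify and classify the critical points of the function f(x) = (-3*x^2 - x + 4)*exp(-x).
f'(x) = (3*x^2 - 5*x - 5)*exp(-x)

Solve f'(x) = 0:
  f'(x) = (3*x^2 - 5*x - 5)·exp(-x) and exp(-x) > 0 for every x, so f'(x) = 0 ⇔ 3*x^2 - 5*x - 5 = 0.
  3*x^2 - 5*x - 5 = 0 has no rational roots; quadratic formula: x = (5 ± √85)/6.
  ⇒ x = 5/6 - sqrt(85)/6 ≈ -0.7033, 5/6 + sqrt(85)/6 ≈ 2.3699

f''(x) = x*(11 - 3*x)*exp(-x)
Second-derivative test at each critical point:
  f''(-0.7033) = -18.6265 < 0 → local maximum
  f''(2.3699) = 0.8619 > 0 → local minimum

Critical points: x = 5/6 - sqrt(85)/6 ≈ -0.7033 (local maximum); x = 5/6 + sqrt(85)/6 ≈ 2.3699 (local minimum)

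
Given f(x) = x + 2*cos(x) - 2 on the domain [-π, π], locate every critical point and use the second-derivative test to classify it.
f'(x) = 1 - 2*sin(x)

Solve f'(x) = 0 on [-π, π]:
  f'(x) = 0 ⇔ sin(x) = 1/2, i.e. x = arcsin(1/2) + 2nπ or x = π − arcsin(1/2) + 2nπ; keep the solutions lying in [-π, π].
  ⇒ x = pi/6 ≈ 0.5236, 5*pi/6 ≈ 2.6180

f''(x) = -2*cos(x)
Second-derivative test at each critical point:
  f''(0.5236) = -1.7321 < 0 → local maximum
  f''(2.6180) = 1.7321 > 0 → local minimum

Critical points: x = pi/6 ≈ 0.5236 (local maximum); x = 5*pi/6 ≈ 2.6180 (local minimum)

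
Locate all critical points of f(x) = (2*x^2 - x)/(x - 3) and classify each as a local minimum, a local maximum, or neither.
f'(x) = (2*x^2 - 12*x + 3)/(x^2 - 6*x + 9)

Solve f'(x) = 0:
  f'(x) = (2*x^2 - 12*x + 3)/(x - 3)^2; the denominator is positive wherever f is defined, so f'(x) = 0 ⇔ 2*x^2 - 12*x + 3 = 0.
  2*x^2 - 12*x + 3 = 0 has no rational roots; quadratic formula: x = (12 ± √120)/4.
  ⇒ x = 3 - sqrt(30)/2 ≈ 0.2614, sqrt(30)/2 + 3 ≈ 5.7386

f''(x) = 30/(x^3 - 9*x^2 + 27*x - 27)
Second-derivative test at each critical point:
  f''(0.2614) = -1.4606 < 0 → local maximum
  f''(5.7386) = 1.4606 > 0 → local minimum

Critical points: x = 3 - sqrt(30)/2 ≈ 0.2614 (local maximum); x = sqrt(30)/2 + 3 ≈ 5.7386 (local minimum)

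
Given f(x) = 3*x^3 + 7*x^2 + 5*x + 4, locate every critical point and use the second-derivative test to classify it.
f'(x) = 9*x^2 + 14*x + 5

Solve f'(x) = 0:
  Factor: 9*x^2 + 14*x + 5 = (x + 1)*(9*x + 5) = 0.
  ⇒ x = -1, -5/9

f''(x) = 18*x + 14
Second-derivative test at each critical point:
  f''(-1) = -4 < 0 → local maximum
  f''(-5/9) = 4 > 0 → local minimum

Critical points: x = -1 (local maximum); x = -5/9 (local minimum)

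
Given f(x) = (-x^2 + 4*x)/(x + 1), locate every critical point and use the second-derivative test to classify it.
f'(x) = (-x^2 - 2*x + 4)/(x^2 + 2*x + 1)

Solve f'(x) = 0:
  f'(x) = -(x^2 + 2*x - 4)/(x + 1)^2; the denominator is positive wherever f is defined, so f'(x) = 0 ⇔ -x^2 - 2*x + 4 = 0.
  x^2 + 2*x - 4 = 0 has no rational roots; quadratic formula: x = (-2 ± √20)/2.
  ⇒ x = -sqrt(5) - 1 ≈ -3.2361, -1 + sqrt(5) ≈ 1.2361

f''(x) = -10/(x^3 + 3*x^2 + 3*x + 1)
Second-derivative test at each critical point:
  f''(-3.2361) = 0.8944 > 0 → local minimum
  f''(1.2361) = -0.8944 < 0 → local maximum

Critical points: x = -sqrt(5) - 1 ≈ -3.2361 (local minimum); x = -1 + sqrt(5) ≈ 1.2361 (local maximum)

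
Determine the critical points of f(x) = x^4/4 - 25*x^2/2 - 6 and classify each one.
f'(x) = x*(x^2 - 25)

Solve f'(x) = 0:
  Factor: x^3 - 25*x = x*(x - 5)*(x + 5) = 0.
  ⇒ x = -5, 0, 5

f''(x) = 3*x^2 - 25
Second-derivative test at each critical point:
  f''(-5) = 50 > 0 → local minimum
  f''(0) = -25 < 0 → local maximum
  f''(5) = 50 > 0 → local minimum

Critical points: x = -5 (local minimum); x = 0 (local maximum); x = 5 (local minimum)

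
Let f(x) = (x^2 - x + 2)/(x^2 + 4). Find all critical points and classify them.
f'(x) = (x^2 + 4*x - 4)/(x^4 + 8*x^2 + 16)

Solve f'(x) = 0:
  f'(x) = (x^2 + 4*x - 4)/(x^2 + 4)^2; the denominator is positive wherever f is defined, so f'(x) = 0 ⇔ x^2 + 4*x - 4 = 0.
  x^2 + 4*x - 4 = 0 has no rational roots; quadratic formula: x = (-4 ± √32)/2.
  ⇒ x = -2*sqrt(2) - 2 ≈ -4.8284, -2 + 2*sqrt(2) ≈ 0.8284

f''(x) = 2*(-x^3 - 6*x^2 + 12*x + 8)/(x^6 + 12*x^4 + 48*x^2 + 64)
Second-derivative test at each critical point:
  f''(-4.8284) = -0.0076 < 0 → local maximum
  f''(0.8284) = 0.2576 > 0 → local minimum

Critical points: x = -2*sqrt(2) - 2 ≈ -4.8284 (local maximum); x = -2 + 2*sqrt(2) ≈ 0.8284 (local minimum)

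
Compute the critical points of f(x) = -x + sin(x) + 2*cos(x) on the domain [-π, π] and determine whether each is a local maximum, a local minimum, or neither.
f'(x) = -2*sin(x) + cos(x) - 1

Solve f'(x) = 0 on [-π, π]:
  f'(x) = 0 ⇔ -2*sin(x) + cos(x) = 1. Write the left side as R·cos(x + φ) with R = √(1² + 2²) = sqrt(5), cos φ = sqrt(5)/5, sin φ = 2*sqrt(5)/5; then cos(x + φ) = sqrt(5)/5. Solve for x and keep the solutions lying in [-π, π].
  ⇒ x = -pi + atan(4/3) ≈ -2.2143, 0

f''(x) = -sin(x) - 2*cos(x)
Second-derivative test at each critical point:
  f''(-2.2143) = 2 > 0 → local minimum
  f''(0) = -2 < 0 → local maximum

Critical points: x = -pi + atan(4/3) ≈ -2.2143 (local minimum); x = 0 (local maximum)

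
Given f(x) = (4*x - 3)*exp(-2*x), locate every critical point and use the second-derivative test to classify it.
f'(x) = 2*(5 - 4*x)*exp(-2*x)

Solve f'(x) = 0:
  f'(x) = (10 - 8*x)·exp(-2*x) and exp(-2*x) > 0 for every x, so f'(x) = 0 ⇔ 10 - 8*x = 0.
  Factor: 10 - 8*x = -2*(4*x - 5) = 0.
  ⇒ x = 5/4

f''(x) = 4*(4*x - 7)*exp(-2*x)
Second-derivative test at each critical point:
  f''(5/4) = -0.6567 < 0 → local maximum

Critical points: x = 5/4 (local maximum)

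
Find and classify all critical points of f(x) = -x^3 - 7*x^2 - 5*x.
f'(x) = -3*x^2 - 14*x - 5

Solve f'(x) = 0:
  3*x^2 + 14*x + 5 = 0 has no rational roots; quadratic formula: x = (-14 ± √136)/6.
  ⇒ x = -7/3 - sqrt(34)/3 ≈ -4.2770, -7/3 + sqrt(34)/3 ≈ -0.3897

f''(x) = -6*x - 14
Second-derivative test at each critical point:
  f''(-4.2770) = 11.6619 > 0 → local minimum
  f''(-0.3897) = -11.6619 < 0 → local maximum

Critical points: x = -7/3 - sqrt(34)/3 ≈ -4.2770 (local minimum); x = -7/3 + sqrt(34)/3 ≈ -0.3897 (local maximum)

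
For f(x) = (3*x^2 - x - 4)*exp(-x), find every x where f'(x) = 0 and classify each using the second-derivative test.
f'(x) = (-3*x^2 + 7*x + 3)*exp(-x)

Solve f'(x) = 0:
  f'(x) = (-3*x^2 + 7*x + 3)·exp(-x) and exp(-x) > 0 for every x, so f'(x) = 0 ⇔ -3*x^2 + 7*x + 3 = 0.
  3*x^2 - 7*x - 3 = 0 has no rational roots; quadratic formula: x = (7 ± √85)/6.
  ⇒ x = 7/6 - sqrt(85)/6 ≈ -0.3699, 7/6 + sqrt(85)/6 ≈ 2.7033

f''(x) = (3*x^2 - 13*x + 4)*exp(-x)
Second-derivative test at each critical point:
  f''(-0.3699) = 13.3464 > 0 → local minimum
  f''(2.7033) = -0.6176 < 0 → local maximum

Critical points: x = 7/6 - sqrt(85)/6 ≈ -0.3699 (local minimum); x = 7/6 + sqrt(85)/6 ≈ 2.7033 (local maximum)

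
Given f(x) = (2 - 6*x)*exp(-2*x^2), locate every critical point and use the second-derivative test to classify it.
f'(x) = 2*(4*x*(3*x - 1) - 3)*exp(-2*x^2)

Solve f'(x) = 0:
  f'(x) = (24*x^2 - 8*x - 6)·exp(-2*x^2) and exp(-2*x^2) > 0 for every x, so f'(x) = 0 ⇔ 24*x^2 - 8*x - 6 = 0.
  Factor: 24*x^2 - 8*x - 6 = 2*(12*x^2 - 4*x - 3); 12*x^2 - 4*x - 3 = 0 has no rational roots; quadratic formula: x = (4 ± √160)/24.
  ⇒ x = 1/6 - sqrt(10)/6 ≈ -0.3604, 1/6 + sqrt(10)/6 ≈ 0.6937

f''(x) = 8*(4*x^2*(1 - 3*x) + 9*x - 1)*exp(-2*x^2)
Second-derivative test at each critical point:
  f''(-0.3604) = -19.5112 < 0 → local maximum
  f''(0.6937) = 9.6626 > 0 → local minimum

Critical points: x = 1/6 - sqrt(10)/6 ≈ -0.3604 (local maximum); x = 1/6 + sqrt(10)/6 ≈ 0.6937 (local minimum)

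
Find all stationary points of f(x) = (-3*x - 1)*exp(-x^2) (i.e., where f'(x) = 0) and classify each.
f'(x) = (2*x*(3*x + 1) - 3)*exp(-x^2)

Solve f'(x) = 0:
  f'(x) = (6*x^2 + 2*x - 3)·exp(-x^2) and exp(-x^2) > 0 for every x, so f'(x) = 0 ⇔ 6*x^2 + 2*x - 3 = 0.
  6*x^2 + 2*x - 3 = 0 has no rational roots; quadratic formula: x = (-2 ± √76)/12.
  ⇒ x = -sqrt(19)/6 - 1/6 ≈ -0.8931, -1/6 + sqrt(19)/6 ≈ 0.5598

f''(x) = 2*(-6*x^3 - 2*x^2 + 9*x + 1)*exp(-x^2)
Second-derivative test at each critical point:
  f''(-0.8931) = -3.9261 < 0 → local maximum
  f''(0.5598) = 6.3724 > 0 → local minimum

Critical points: x = -sqrt(19)/6 - 1/6 ≈ -0.8931 (local maximum); x = -1/6 + sqrt(19)/6 ≈ 0.5598 (local minimum)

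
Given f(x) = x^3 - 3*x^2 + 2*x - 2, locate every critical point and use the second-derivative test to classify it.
f'(x) = 3*x^2 - 6*x + 2

Solve f'(x) = 0:
  3*x^2 - 6*x + 2 = 0 has no rational roots; quadratic formula: x = (6 ± √12)/6.
  ⇒ x = 1 - sqrt(3)/3 ≈ 0.4226, sqrt(3)/3 + 1 ≈ 1.5774

f''(x) = 6*x - 6
Second-derivative test at each critical point:
  f''(0.4226) = -3.4641 < 0 → local maximum
  f''(1.5774) = 3.4641 > 0 → local minimum

Critical points: x = 1 - sqrt(3)/3 ≈ 0.4226 (local maximum); x = sqrt(3)/3 + 1 ≈ 1.5774 (local minimum)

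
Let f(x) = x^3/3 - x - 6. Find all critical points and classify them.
f'(x) = x^2 - 1

Solve f'(x) = 0:
  Factor: x^2 - 1 = (x - 1)*(x + 1) = 0.
  ⇒ x = -1, 1

f''(x) = 2*x
Second-derivative test at each critical point:
  f''(-1) = -2 < 0 → local maximum
  f''(1) = 2 > 0 → local minimum

Critical points: x = -1 (local maximum); x = 1 (local minimum)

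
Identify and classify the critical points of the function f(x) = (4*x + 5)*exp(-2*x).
f'(x) = 2*(-4*x - 3)*exp(-2*x)

Solve f'(x) = 0:
  f'(x) = (-8*x - 6)·exp(-2*x) and exp(-2*x) > 0 for every x, so f'(x) = 0 ⇔ -8*x - 6 = 0.
  Factor: -8*x - 6 = -2*(4*x + 3) = 0.
  ⇒ x = -3/4

f''(x) = 4*(4*x + 1)*exp(-2*x)
Second-derivative test at each critical point:
  f''(-3/4) = -35.8535 < 0 → local maximum

Critical points: x = -3/4 (local maximum)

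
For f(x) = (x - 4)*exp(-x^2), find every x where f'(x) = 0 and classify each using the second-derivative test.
f'(x) = (-2*x*(x - 4) + 1)*exp(-x^2)

Solve f'(x) = 0:
  f'(x) = (-2*x^2 + 8*x + 1)·exp(-x^2) and exp(-x^2) > 0 for every x, so f'(x) = 0 ⇔ -2*x^2 + 8*x + 1 = 0.
  2*x^2 - 8*x - 1 = 0 has no rational roots; quadratic formula: x = (8 ± √72)/4.
  ⇒ x = 2 - 3*sqrt(2)/2 ≈ -0.1213, 2 + 3*sqrt(2)/2 ≈ 4.1213

f''(x) = 2*(2*x^2*(x - 4) - 3*x + 4)*exp(-x^2)
Second-derivative test at each critical point:
  f''(-0.1213) = 8.3613 > 0 → local minimum
  f''(4.1213) = -3.565e-07 < 0 → local maximum

Critical points: x = 2 - 3*sqrt(2)/2 ≈ -0.1213 (local minimum); x = 2 + 3*sqrt(2)/2 ≈ 4.1213 (local maximum)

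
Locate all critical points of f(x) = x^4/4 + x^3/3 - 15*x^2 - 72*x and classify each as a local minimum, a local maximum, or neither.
f'(x) = x^3 + x^2 - 30*x - 72

Solve f'(x) = 0:
  Factor: x^3 + x^2 - 30*x - 72 = (x - 6)*(x + 3)*(x + 4) = 0.
  ⇒ x = -4, -3, 6

f''(x) = 3*x^2 + 2*x - 30
Second-derivative test at each critical point:
  f''(-4) = 10 > 0 → local minimum
  f''(-3) = -9 < 0 → local maximum
  f''(6) = 90 > 0 → local minimum

Critical points: x = -4 (local minimum); x = -3 (local maximum); x = 6 (local minimum)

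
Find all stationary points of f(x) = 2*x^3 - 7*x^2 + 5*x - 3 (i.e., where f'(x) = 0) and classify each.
f'(x) = 6*x^2 - 14*x + 5

Solve f'(x) = 0:
  6*x^2 - 14*x + 5 = 0 has no rational roots; quadratic formula: x = (14 ± √76)/12.
  ⇒ x = 7/6 - sqrt(19)/6 ≈ 0.4402, sqrt(19)/6 + 7/6 ≈ 1.8931

f''(x) = 12*x - 14
Second-derivative test at each critical point:
  f''(0.4402) = -8.7178 < 0 → local maximum
  f''(1.8931) = 8.7178 > 0 → local minimum

Critical points: x = 7/6 - sqrt(19)/6 ≈ 0.4402 (local maximum); x = sqrt(19)/6 + 7/6 ≈ 1.8931 (local minimum)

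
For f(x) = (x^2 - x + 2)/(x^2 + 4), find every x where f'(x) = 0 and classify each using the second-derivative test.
f'(x) = (x^2 + 4*x - 4)/(x^4 + 8*x^2 + 16)

Solve f'(x) = 0:
  f'(x) = (x^2 + 4*x - 4)/(x^2 + 4)^2; the denominator is positive wherever f is defined, so f'(x) = 0 ⇔ x^2 + 4*x - 4 = 0.
  x^2 + 4*x - 4 = 0 has no rational roots; quadratic formula: x = (-4 ± √32)/2.
  ⇒ x = -2*sqrt(2) - 2 ≈ -4.8284, -2 + 2*sqrt(2) ≈ 0.8284

f''(x) = 2*(-x^3 - 6*x^2 + 12*x + 8)/(x^6 + 12*x^4 + 48*x^2 + 64)
Second-derivative test at each critical point:
  f''(-4.8284) = -0.0076 < 0 → local maximum
  f''(0.8284) = 0.2576 > 0 → local minimum

Critical points: x = -2*sqrt(2) - 2 ≈ -4.8284 (local maximum); x = -2 + 2*sqrt(2) ≈ 0.8284 (local minimum)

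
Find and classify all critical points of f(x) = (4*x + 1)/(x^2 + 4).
f'(x) = 2*(-2*x^2 - x + 8)/(x^4 + 8*x^2 + 16)

Solve f'(x) = 0:
  f'(x) = -2*(2*x^2 + x - 8)/(x^2 + 4)^2; the denominator is positive wherever f is defined, so f'(x) = 0 ⇔ -4*x^2 - 2*x + 16 = 0.
  Factor: -4*x^2 - 2*x + 16 = -2*(2*x^2 + x - 8); 2*x^2 + x - 8 = 0 has no rational roots; quadratic formula: x = (-1 ± √65)/4.
  ⇒ x = -sqrt(65)/4 - 1/4 ≈ -2.2656, -1/4 + sqrt(65)/4 ≈ 1.7656

f''(x) = 2*(4*x^2*(4*x + 1) - (12*x + 1)*(x^2 + 4))/(x^2 + 4)^3
Second-derivative test at each critical point:
  f''(-2.2656) = 0.1933 > 0 → local minimum
  f''(1.7656) = -0.3183 < 0 → local maximum

Critical points: x = -sqrt(65)/4 - 1/4 ≈ -2.2656 (local minimum); x = -1/4 + sqrt(65)/4 ≈ 1.7656 (local maximum)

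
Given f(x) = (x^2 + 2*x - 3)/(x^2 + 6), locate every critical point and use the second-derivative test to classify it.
f'(x) = 2*(-x^2 + 9*x + 6)/(x^4 + 12*x^2 + 36)

Solve f'(x) = 0:
  f'(x) = -2*(x^2 - 9*x - 6)/(x^2 + 6)^2; the denominator is positive wherever f is defined, so f'(x) = 0 ⇔ -2*x^2 + 18*x + 12 = 0.
  Factor: -2*x^2 + 18*x + 12 = -2*(x^2 - 9*x - 6); x^2 - 9*x - 6 = 0 has no rational roots; quadratic formula: x = (9 ± √105)/2.
  ⇒ x = 9/2 - sqrt(105)/2 ≈ -0.6235, 9/2 + sqrt(105)/2 ≈ 9.6235

f''(x) = 2*(2*x^3 - 27*x^2 - 36*x + 54)/(x^6 + 18*x^4 + 108*x^2 + 216)
Second-derivative test at each critical point:
  f''(-0.6235) = 0.5021 > 0 → local minimum
  f''(9.6235) = -0.0021 < 0 → local maximum

Critical points: x = 9/2 - sqrt(105)/2 ≈ -0.6235 (local minimum); x = 9/2 + sqrt(105)/2 ≈ 9.6235 (local maximum)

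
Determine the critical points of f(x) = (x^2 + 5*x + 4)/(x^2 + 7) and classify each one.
f'(x) = (-5*x^2 + 6*x + 35)/(x^4 + 14*x^2 + 49)

Solve f'(x) = 0:
  f'(x) = -(5*x^2 - 6*x - 35)/(x^2 + 7)^2; the denominator is positive wherever f is defined, so f'(x) = 0 ⇔ -5*x^2 + 6*x + 35 = 0.
  5*x^2 - 6*x - 35 = 0 has no rational roots; quadratic formula: x = (6 ± √736)/10.
  ⇒ x = 3/5 - 2*sqrt(46)/5 ≈ -2.1129, 3/5 + 2*sqrt(46)/5 ≈ 3.3129

f''(x) = 2*(5*x^3 - 9*x^2 - 105*x + 21)/(x^6 + 21*x^4 + 147*x^2 + 343)
Second-derivative test at each critical point:
  f''(-2.1129) = 0.2064 > 0 → local minimum
  f''(3.3129) = -0.0840 < 0 → local maximum

Critical points: x = 3/5 - 2*sqrt(46)/5 ≈ -2.1129 (local minimum); x = 3/5 + 2*sqrt(46)/5 ≈ 3.3129 (local maximum)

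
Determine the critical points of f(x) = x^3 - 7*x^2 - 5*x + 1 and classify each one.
f'(x) = 3*x^2 - 14*x - 5

Solve f'(x) = 0:
  Factor: 3*x^2 - 14*x - 5 = (x - 5)*(3*x + 1) = 0.
  ⇒ x = -1/3, 5

f''(x) = 6*x - 14
Second-derivative test at each critical point:
  f''(-1/3) = -16 < 0 → local maximum
  f''(5) = 16 > 0 → local minimum

Critical points: x = -1/3 (local maximum); x = 5 (local minimum)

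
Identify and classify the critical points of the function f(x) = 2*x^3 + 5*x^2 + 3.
f'(x) = 2*x*(3*x + 5)

Solve f'(x) = 0:
  Factor: 6*x^2 + 10*x = 2*x*(3*x + 5) = 0.
  ⇒ x = -5/3, 0

f''(x) = 12*x + 10
Second-derivative test at each critical point:
  f''(-5/3) = -10 < 0 → local maximum
  f''(0) = 10 > 0 → local minimum

Critical points: x = -5/3 (local maximum); x = 0 (local minimum)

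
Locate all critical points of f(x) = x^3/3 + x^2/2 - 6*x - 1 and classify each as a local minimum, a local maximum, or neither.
f'(x) = x^2 + x - 6

Solve f'(x) = 0:
  Factor: x^2 + x - 6 = (x - 2)*(x + 3) = 0.
  ⇒ x = -3, 2

f''(x) = 2*x + 1
Second-derivative test at each critical point:
  f''(-3) = -5 < 0 → local maximum
  f''(2) = 5 > 0 → local minimum

Critical points: x = -3 (local maximum); x = 2 (local minimum)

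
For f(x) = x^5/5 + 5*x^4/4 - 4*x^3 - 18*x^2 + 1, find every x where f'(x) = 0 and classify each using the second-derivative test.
f'(x) = x*(x^3 + 5*x^2 - 12*x - 36)

Solve f'(x) = 0:
  Factor: x^4 + 5*x^3 - 12*x^2 - 36*x = x*(x - 3)*(x + 2)*(x + 6) = 0.
  ⇒ x = -6, -2, 0, 3

f''(x) = 4*x^3 + 15*x^2 - 24*x - 36
Second-derivative test at each critical point:
  f''(-6) = -216 < 0 → local maximum
  f''(-2) = 40 > 0 → local minimum
  f''(0) = -36 < 0 → local maximum
  f''(3) = 135 > 0 → local minimum

Critical points: x = -6 (local maximum); x = -2 (local minimum); x = 0 (local maximum); x = 3 (local minimum)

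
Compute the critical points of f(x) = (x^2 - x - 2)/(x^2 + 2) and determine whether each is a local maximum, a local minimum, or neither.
f'(x) = (x^2 + 8*x - 2)/(x^4 + 4*x^2 + 4)

Solve f'(x) = 0:
  f'(x) = (x^2 + 8*x - 2)/(x^2 + 2)^2; the denominator is positive wherever f is defined, so f'(x) = 0 ⇔ x^2 + 8*x - 2 = 0.
  x^2 + 8*x - 2 = 0 has no rational roots; quadratic formula: x = (-8 ± √72)/2.
  ⇒ x = -3*sqrt(2) - 4 ≈ -8.2426, -4 + 3*sqrt(2) ≈ 0.2426

f''(x) = 2*(-x^3 - 12*x^2 + 6*x + 8)/(x^6 + 6*x^4 + 12*x^2 + 8)
Second-derivative test at each critical point:
  f''(-8.2426) = -0.0017 < 0 → local maximum
  f''(0.2426) = 2.0017 > 0 → local minimum

Critical points: x = -3*sqrt(2) - 4 ≈ -8.2426 (local maximum); x = -4 + 3*sqrt(2) ≈ 0.2426 (local minimum)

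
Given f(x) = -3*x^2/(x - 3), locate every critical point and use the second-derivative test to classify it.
f'(x) = 3*x*(6 - x)/(x - 3)^2

Solve f'(x) = 0:
  f'(x) = -3*x*(x - 6)/(x - 3)^2; the denominator is positive wherever f is defined, so f'(x) = 0 ⇔ -3*x^2 + 18*x = 0.
  Factor: -3*x^2 + 18*x = -3*x*(x - 6) = 0.
  ⇒ x = 0, 6

f''(x) = -54/(x^3 - 9*x^2 + 27*x - 27)
Second-derivative test at each critical point:
  f''(0) = 2 > 0 → local minimum
  f''(6) = -2 < 0 → local maximum

Critical points: x = 0 (local minimum); x = 6 (local maximum)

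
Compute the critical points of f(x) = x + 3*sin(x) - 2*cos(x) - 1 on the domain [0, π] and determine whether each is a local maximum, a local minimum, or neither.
f'(x) = 2*sin(x) + 3*cos(x) + 1

Solve f'(x) = 0 on [0, π]:
  f'(x) = 0 ⇔ 2*sin(x) + 3*cos(x) = -1. Write the left side as R·cos(x + φ) with R = √(3² + (-2)²) = sqrt(13), cos φ = 3*sqrt(13)/13, sin φ = -2*sqrt(13)/13; then cos(x + φ) = -sqrt(13)/13. Solve for x and keep the solutions lying in [0, π].
  ⇒ x = atan((-2 + 6*sqrt(3))/(-4*sqrt(3) - 3)) + pi ≈ 2.4398

f''(x) = -3*sin(x) + 2*cos(x)
Second-derivative test at each critical point:
  f''(2.4398) = -3.4641 < 0 → local maximum

Critical points: x = atan((-2 + 6*sqrt(3))/(-4*sqrt(3) - 3)) + pi ≈ 2.4398 (local maximum)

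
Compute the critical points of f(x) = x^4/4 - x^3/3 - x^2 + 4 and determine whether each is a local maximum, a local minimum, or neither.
f'(x) = x*(x^2 - x - 2)

Solve f'(x) = 0:
  Factor: x^3 - x^2 - 2*x = x*(x - 2)*(x + 1) = 0.
  ⇒ x = -1, 0, 2

f''(x) = 3*x^2 - 2*x - 2
Second-derivative test at each critical point:
  f''(-1) = 3 > 0 → local minimum
  f''(0) = -2 < 0 → local maximum
  f''(2) = 6 > 0 → local minimum

Critical points: x = -1 (local minimum); x = 0 (local maximum); x = 2 (local minimum)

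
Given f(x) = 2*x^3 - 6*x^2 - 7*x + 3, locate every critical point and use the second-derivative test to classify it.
f'(x) = 6*x^2 - 12*x - 7

Solve f'(x) = 0:
  6*x^2 - 12*x - 7 = 0 has no rational roots; quadratic formula: x = (12 ± √312)/12.
  ⇒ x = 1 - sqrt(78)/6 ≈ -0.4720, 1 + sqrt(78)/6 ≈ 2.4720

f''(x) = 12*x - 12
Second-derivative test at each critical point:
  f''(-0.4720) = -17.6635 < 0 → local maximum
  f''(2.4720) = 17.6635 > 0 → local minimum

Critical points: x = 1 - sqrt(78)/6 ≈ -0.4720 (local maximum); x = 1 + sqrt(78)/6 ≈ 2.4720 (local minimum)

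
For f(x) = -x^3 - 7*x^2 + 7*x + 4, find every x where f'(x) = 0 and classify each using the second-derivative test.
f'(x) = -3*x^2 - 14*x + 7

Solve f'(x) = 0:
  3*x^2 + 14*x - 7 = 0 has no rational roots; quadratic formula: x = (-14 ± √280)/6.
  ⇒ x = -sqrt(70)/3 - 7/3 ≈ -5.1222, -7/3 + sqrt(70)/3 ≈ 0.4555

f''(x) = -6*x - 14
Second-derivative test at each critical point:
  f''(-5.1222) = 16.7332 > 0 → local minimum
  f''(0.4555) = -16.7332 < 0 → local maximum

Critical points: x = -sqrt(70)/3 - 7/3 ≈ -5.1222 (local minimum); x = -7/3 + sqrt(70)/3 ≈ 0.4555 (local maximum)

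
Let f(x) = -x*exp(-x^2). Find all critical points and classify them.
f'(x) = (2*x^2 - 1)*exp(-x^2)

Solve f'(x) = 0:
  f'(x) = (2*x^2 - 1)·exp(-x^2) and exp(-x^2) > 0 for every x, so f'(x) = 0 ⇔ 2*x^2 - 1 = 0.
  2*x^2 - 1 = 0 has no rational roots; quadratic formula: x = (0 ± √8)/4.
  ⇒ x = -sqrt(2)/2 ≈ -0.7071, sqrt(2)/2 ≈ 0.7071

f''(x) = (-4*x^3 + 6*x)*exp(-x^2)
Second-derivative test at each critical point:
  f''(-0.7071) = -1.7155 < 0 → local maximum
  f''(0.7071) = 1.7155 > 0 → local minimum

Critical points: x = -sqrt(2)/2 ≈ -0.7071 (local maximum); x = sqrt(2)/2 ≈ 0.7071 (local minimum)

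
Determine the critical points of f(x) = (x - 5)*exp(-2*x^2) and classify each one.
f'(x) = (-4*x*(x - 5) + 1)*exp(-2*x^2)

Solve f'(x) = 0:
  f'(x) = (-4*x^2 + 20*x + 1)·exp(-2*x^2) and exp(-2*x^2) > 0 for every x, so f'(x) = 0 ⇔ -4*x^2 + 20*x + 1 = 0.
  4*x^2 - 20*x - 1 = 0 has no rational roots; quadratic formula: x = (20 ± √416)/8.
  ⇒ x = 5/2 - sqrt(26)/2 ≈ -0.0495, 5/2 + sqrt(26)/2 ≈ 5.0495

f''(x) = 4*(4*x^2*(x - 5) - 3*x + 5)*exp(-2*x^2)
Second-derivative test at each critical point:
  f''(-0.0495) = 20.2963 > 0 → local minimum
  f''(5.0495) = -1.454e-21 < 0 → local maximum

Critical points: x = 5/2 - sqrt(26)/2 ≈ -0.0495 (local minimum); x = 5/2 + sqrt(26)/2 ≈ 5.0495 (local maximum)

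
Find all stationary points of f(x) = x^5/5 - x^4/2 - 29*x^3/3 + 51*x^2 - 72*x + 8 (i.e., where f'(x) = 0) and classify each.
f'(x) = x^4 - 2*x^3 - 29*x^2 + 102*x - 72

Solve f'(x) = 0:
  Factor: x^4 - 2*x^3 - 29*x^2 + 102*x - 72 = (x - 4)*(x - 3)*(x - 1)*(x + 6) = 0.
  ⇒ x = -6, 1, 3, 4

f''(x) = 4*x^3 - 6*x^2 - 58*x + 102
Second-derivative test at each critical point:
  f''(-6) = -630 < 0 → local maximum
  f''(1) = 42 > 0 → local minimum
  f''(3) = -18 < 0 → local maximum
  f''(4) = 30 > 0 → local minimum

Critical points: x = -6 (local maximum); x = 1 (local minimum); x = 3 (local maximum); x = 4 (local minimum)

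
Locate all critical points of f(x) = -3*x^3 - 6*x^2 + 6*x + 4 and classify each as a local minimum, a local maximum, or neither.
f'(x) = -9*x^2 - 12*x + 6

Solve f'(x) = 0:
  Factor: -9*x^2 - 12*x + 6 = -3*(3*x^2 + 4*x - 2); 3*x^2 + 4*x - 2 = 0 has no rational roots; quadratic formula: x = (-4 ± √40)/6.
  ⇒ x = -sqrt(10)/3 - 2/3 ≈ -1.7208, -2/3 + sqrt(10)/3 ≈ 0.3874

f''(x) = -18*x - 12
Second-derivative test at each critical point:
  f''(-1.7208) = 18.9737 > 0 → local minimum
  f''(0.3874) = -18.9737 < 0 → local maximum

Critical points: x = -sqrt(10)/3 - 2/3 ≈ -1.7208 (local minimum); x = -2/3 + sqrt(10)/3 ≈ 0.3874 (local maximum)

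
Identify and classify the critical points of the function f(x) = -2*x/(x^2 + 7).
f'(x) = 2*(x^2 - 7)/(x^2 + 7)^2

Solve f'(x) = 0:
  f'(x) = 2*(x^2 - 7)/(x^2 + 7)^2; the denominator is positive wherever f is defined, so f'(x) = 0 ⇔ 2*x^2 - 14 = 0.
  Factor: 2*x^2 - 14 = 2*(x^2 - 7); x^2 - 7 = 0 has no rational roots; quadratic formula: x = (0 ± √28)/2.
  ⇒ x = -sqrt(7) ≈ -2.6458, sqrt(7) ≈ 2.6458

f''(x) = 4*x*(21 - x^2)/(x^2 + 7)^3
Second-derivative test at each critical point:
  f''(-2.6458) = -0.0540 < 0 → local maximum
  f''(2.6458) = 0.0540 > 0 → local minimum

Critical points: x = -sqrt(7) ≈ -2.6458 (local maximum); x = sqrt(7) ≈ 2.6458 (local minimum)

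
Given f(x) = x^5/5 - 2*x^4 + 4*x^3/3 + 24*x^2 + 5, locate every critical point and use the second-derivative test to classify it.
f'(x) = x*(x^3 - 8*x^2 + 4*x + 48)

Solve f'(x) = 0:
  Factor: x^4 - 8*x^3 + 4*x^2 + 48*x = x*(x - 6)*(x - 4)*(x + 2) = 0.
  ⇒ x = -2, 0, 4, 6

f''(x) = 4*x^3 - 24*x^2 + 8*x + 48
Second-derivative test at each critical point:
  f''(-2) = -96 < 0 → local maximum
  f''(0) = 48 > 0 → local minimum
  f''(4) = -48 < 0 → local maximum
  f''(6) = 96 > 0 → local minimum

Critical points: x = -2 (local maximum); x = 0 (local minimum); x = 4 (local maximum); x = 6 (local minimum)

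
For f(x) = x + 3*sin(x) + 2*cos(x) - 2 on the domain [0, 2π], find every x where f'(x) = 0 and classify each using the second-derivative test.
f'(x) = -2*sin(x) + 3*cos(x) + 1

Solve f'(x) = 0 on [0, 2π]:
  f'(x) = 0 ⇔ -2*sin(x) + 3*cos(x) = -1. Write the left side as R·cos(x + φ) with R = √(3² + 2²) = sqrt(13), cos φ = 3*sqrt(13)/13, sin φ = 2*sqrt(13)/13; then cos(x + φ) = -sqrt(13)/13. Solve for x and keep the solutions lying in [0, 2π].
  ⇒ x = atan((2 + 6*sqrt(3))/(-3 + 4*sqrt(3))) ≈ 1.2638, atan((2 - 6*sqrt(3))/(-4*sqrt(3) - 3)) + pi ≈ 3.8434

f''(x) = -3*sin(x) - 2*cos(x)
Second-derivative test at each critical point:
  f''(1.2638) = -3.4641 < 0 → local maximum
  f''(3.8434) = 3.4641 > 0 → local minimum

Critical points: x = atan((2 + 6*sqrt(3))/(-3 + 4*sqrt(3))) ≈ 1.2638 (local maximum); x = atan((2 - 6*sqrt(3))/(-4*sqrt(3) - 3)) + pi ≈ 3.8434 (local minimum)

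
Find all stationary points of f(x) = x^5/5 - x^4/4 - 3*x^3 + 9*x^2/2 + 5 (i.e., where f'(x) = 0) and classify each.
f'(x) = x*(x^3 - x^2 - 9*x + 9)

Solve f'(x) = 0:
  Factor: x^4 - x^3 - 9*x^2 + 9*x = x*(x - 3)*(x - 1)*(x + 3) = 0.
  ⇒ x = -3, 0, 1, 3

f''(x) = 4*x^3 - 3*x^2 - 18*x + 9
Second-derivative test at each critical point:
  f''(-3) = -72 < 0 → local maximum
  f''(0) = 9 > 0 → local minimum
  f''(1) = -8 < 0 → local maximum
  f''(3) = 36 > 0 → local minimum

Critical points: x = -3 (local maximum); x = 0 (local minimum); x = 1 (local maximum); x = 3 (local minimum)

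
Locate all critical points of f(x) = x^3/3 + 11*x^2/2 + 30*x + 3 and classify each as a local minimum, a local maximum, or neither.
f'(x) = x^2 + 11*x + 30

Solve f'(x) = 0:
  Factor: x^2 + 11*x + 30 = (x + 5)*(x + 6) = 0.
  ⇒ x = -6, -5

f''(x) = 2*x + 11
Second-derivative test at each critical point:
  f''(-6) = -1 < 0 → local maximum
  f''(-5) = 1 > 0 → local minimum

Critical points: x = -6 (local maximum); x = -5 (local minimum)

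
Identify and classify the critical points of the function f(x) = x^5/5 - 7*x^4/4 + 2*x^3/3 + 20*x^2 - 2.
f'(x) = x*(x^3 - 7*x^2 + 2*x + 40)

Solve f'(x) = 0:
  Factor: x^4 - 7*x^3 + 2*x^2 + 40*x = x*(x - 5)*(x - 4)*(x + 2) = 0.
  ⇒ x = -2, 0, 4, 5

f''(x) = 4*x^3 - 21*x^2 + 4*x + 40
Second-derivative test at each critical point:
  f''(-2) = -84 < 0 → local maximum
  f''(0) = 40 > 0 → local minimum
  f''(4) = -24 < 0 → local maximum
  f''(5) = 35 > 0 → local minimum

Critical points: x = -2 (local maximum); x = 0 (local minimum); x = 4 (local maximum); x = 5 (local minimum)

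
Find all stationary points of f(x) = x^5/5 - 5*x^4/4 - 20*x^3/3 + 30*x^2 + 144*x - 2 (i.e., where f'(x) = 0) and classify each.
f'(x) = x^4 - 5*x^3 - 20*x^2 + 60*x + 144

Solve f'(x) = 0:
  Factor: x^4 - 5*x^3 - 20*x^2 + 60*x + 144 = (x - 6)*(x - 4)*(x + 2)*(x + 3) = 0.
  ⇒ x = -3, -2, 4, 6

f''(x) = 4*x^3 - 15*x^2 - 40*x + 60
Second-derivative test at each critical point:
  f''(-3) = -63 < 0 → local maximum
  f''(-2) = 48 > 0 → local minimum
  f''(4) = -84 < 0 → local maximum
  f''(6) = 144 > 0 → local minimum

Critical points: x = -3 (local maximum); x = -2 (local minimum); x = 4 (local maximum); x = 6 (local minimum)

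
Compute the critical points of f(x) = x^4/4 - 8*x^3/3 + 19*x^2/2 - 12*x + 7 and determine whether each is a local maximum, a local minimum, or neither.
f'(x) = x^3 - 8*x^2 + 19*x - 12

Solve f'(x) = 0:
  Factor: x^3 - 8*x^2 + 19*x - 12 = (x - 4)*(x - 3)*(x - 1) = 0.
  ⇒ x = 1, 3, 4

f''(x) = 3*x^2 - 16*x + 19
Second-derivative test at each critical point:
  f''(1) = 6 > 0 → local minimum
  f''(3) = -2 < 0 → local maximum
  f''(4) = 3 > 0 → local minimum

Critical points: x = 1 (local minimum); x = 3 (local maximum); x = 4 (local minimum)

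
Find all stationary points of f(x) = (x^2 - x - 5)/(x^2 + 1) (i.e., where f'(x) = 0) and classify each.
f'(x) = (x^2 + 12*x - 1)/(x^4 + 2*x^2 + 1)

Solve f'(x) = 0:
  f'(x) = (x^2 + 12*x - 1)/(x^2 + 1)^2; the denominator is positive wherever f is defined, so f'(x) = 0 ⇔ x^2 + 12*x - 1 = 0.
  x^2 + 12*x - 1 = 0 has no rational roots; quadratic formula: x = (-12 ± √148)/2.
  ⇒ x = -sqrt(37) - 6 ≈ -12.0828, -6 + sqrt(37) ≈ 0.0828

f''(x) = 2*(-x^3 - 18*x^2 + 3*x + 6)/(x^6 + 3*x^4 + 3*x^2 + 1)
Second-derivative test at each critical point:
  f''(-12.0828) = -0.0006 < 0 → local maximum
  f''(0.0828) = 12.0006 > 0 → local minimum

Critical points: x = -sqrt(37) - 6 ≈ -12.0828 (local maximum); x = -6 + sqrt(37) ≈ 0.0828 (local minimum)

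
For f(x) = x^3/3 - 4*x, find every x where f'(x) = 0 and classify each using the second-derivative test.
f'(x) = x^2 - 4

Solve f'(x) = 0:
  Factor: x^2 - 4 = (x - 2)*(x + 2) = 0.
  ⇒ x = -2, 2

f''(x) = 2*x
Second-derivative test at each critical point:
  f''(-2) = -4 < 0 → local maximum
  f''(2) = 4 > 0 → local minimum

Critical points: x = -2 (local maximum); x = 2 (local minimum)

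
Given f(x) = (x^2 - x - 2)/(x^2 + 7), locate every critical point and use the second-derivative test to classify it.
f'(x) = (x^2 + 18*x - 7)/(x^4 + 14*x^2 + 49)

Solve f'(x) = 0:
  f'(x) = (x^2 + 18*x - 7)/(x^2 + 7)^2; the denominator is positive wherever f is defined, so f'(x) = 0 ⇔ x^2 + 18*x - 7 = 0.
  x^2 + 18*x - 7 = 0 has no rational roots; quadratic formula: x = (-18 ± √352)/2.
  ⇒ x = -2*sqrt(22) - 9 ≈ -18.3808, -9 + 2*sqrt(22) ≈ 0.3808

f''(x) = 2*(-x^3 - 27*x^2 + 21*x + 63)/(x^6 + 21*x^4 + 147*x^2 + 343)
Second-derivative test at each critical point:
  f''(-18.3808) = -1.578e-04 < 0 → local maximum
  f''(0.3808) = 0.3675 > 0 → local minimum

Critical points: x = -2*sqrt(22) - 9 ≈ -18.3808 (local maximum); x = -9 + 2*sqrt(22) ≈ 0.3808 (local minimum)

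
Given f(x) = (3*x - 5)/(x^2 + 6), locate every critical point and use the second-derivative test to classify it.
f'(x) = (-3*x^2 + 10*x + 18)/(x^4 + 12*x^2 + 36)

Solve f'(x) = 0:
  f'(x) = -(3*x^2 - 10*x - 18)/(x^2 + 6)^2; the denominator is positive wherever f is defined, so f'(x) = 0 ⇔ -3*x^2 + 10*x + 18 = 0.
  3*x^2 - 10*x - 18 = 0 has no rational roots; quadratic formula: x = (10 ± √316)/6.
  ⇒ x = 5/3 - sqrt(79)/3 ≈ -1.2961, 5/3 + sqrt(79)/3 ≈ 4.6294

f''(x) = 2*(4*x^2*(3*x - 5) + (5 - 9*x)*(x^2 + 6))/(x^2 + 6)^3
Second-derivative test at each critical point:
  f''(-1.2961) = 0.3014 > 0 → local minimum
  f''(4.6294) = -0.0236 < 0 → local maximum

Critical points: x = 5/3 - sqrt(79)/3 ≈ -1.2961 (local minimum); x = 5/3 + sqrt(79)/3 ≈ 4.6294 (local maximum)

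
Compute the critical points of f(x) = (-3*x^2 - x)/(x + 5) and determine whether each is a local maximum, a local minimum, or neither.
f'(x) = (-3*x^2 - 30*x - 5)/(x^2 + 10*x + 25)

Solve f'(x) = 0:
  f'(x) = -(3*x^2 + 30*x + 5)/(x + 5)^2; the denominator is positive wherever f is defined, so f'(x) = 0 ⇔ -3*x^2 - 30*x - 5 = 0.
  3*x^2 + 30*x + 5 = 0 has no rational roots; quadratic formula: x = (-30 ± √840)/6.
  ⇒ x = -5 - sqrt(210)/3 ≈ -9.8305, -5 + sqrt(210)/3 ≈ -0.1695

f''(x) = -140/(x^3 + 15*x^2 + 75*x + 125)
Second-derivative test at each critical point:
  f''(-9.8305) = 1.2421 > 0 → local minimum
  f''(-0.1695) = -1.2421 < 0 → local maximum

Critical points: x = -5 - sqrt(210)/3 ≈ -9.8305 (local minimum); x = -5 + sqrt(210)/3 ≈ -0.1695 (local maximum)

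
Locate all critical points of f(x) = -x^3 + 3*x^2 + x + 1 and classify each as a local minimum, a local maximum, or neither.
f'(x) = -3*x^2 + 6*x + 1

Solve f'(x) = 0:
  3*x^2 - 6*x - 1 = 0 has no rational roots; quadratic formula: x = (6 ± √48)/6.
  ⇒ x = 1 - 2*sqrt(3)/3 ≈ -0.1547, 1 + 2*sqrt(3)/3 ≈ 2.1547

f''(x) = 6 - 6*x
Second-derivative test at each critical point:
  f''(-0.1547) = 6.9282 > 0 → local minimum
  f''(2.1547) = -6.9282 < 0 → local maximum

Critical points: x = 1 - 2*sqrt(3)/3 ≈ -0.1547 (local minimum); x = 1 + 2*sqrt(3)/3 ≈ 2.1547 (local maximum)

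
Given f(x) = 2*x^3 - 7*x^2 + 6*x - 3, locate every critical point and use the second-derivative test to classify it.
f'(x) = 6*x^2 - 14*x + 6

Solve f'(x) = 0:
  Factor: 6*x^2 - 14*x + 6 = 2*(3*x^2 - 7*x + 3); 3*x^2 - 7*x + 3 = 0 has no rational roots; quadratic formula: x = (7 ± √13)/6.
  ⇒ x = 7/6 - sqrt(13)/6 ≈ 0.5657, sqrt(13)/6 + 7/6 ≈ 1.7676

f''(x) = 12*x - 14
Second-derivative test at each critical point:
  f''(0.5657) = -7.2111 < 0 → local maximum
  f''(1.7676) = 7.2111 > 0 → local minimum

Critical points: x = 7/6 - sqrt(13)/6 ≈ 0.5657 (local maximum); x = sqrt(13)/6 + 7/6 ≈ 1.7676 (local minimum)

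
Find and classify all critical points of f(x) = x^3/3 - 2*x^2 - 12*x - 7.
f'(x) = x^2 - 4*x - 12

Solve f'(x) = 0:
  Factor: x^2 - 4*x - 12 = (x - 6)*(x + 2) = 0.
  ⇒ x = -2, 6

f''(x) = 2*x - 4
Second-derivative test at each critical point:
  f''(-2) = -8 < 0 → local maximum
  f''(6) = 8 > 0 → local minimum

Critical points: x = -2 (local maximum); x = 6 (local minimum)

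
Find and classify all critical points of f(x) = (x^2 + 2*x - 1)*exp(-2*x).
f'(x) = 2*(-x^2 - x + 2)*exp(-2*x)

Solve f'(x) = 0:
  f'(x) = (-2*x^2 - 2*x + 4)·exp(-2*x) and exp(-2*x) > 0 for every x, so f'(x) = 0 ⇔ -2*x^2 - 2*x + 4 = 0.
  Factor: -2*x^2 - 2*x + 4 = -2*(x - 1)*(x + 2) = 0.
  ⇒ x = -2, 1

f''(x) = 2*(2*x^2 - 5)*exp(-2*x)
Second-derivative test at each critical point:
  f''(-2) = 327.5889 > 0 → local minimum
  f''(1) = -0.8120 < 0 → local maximum

Critical points: x = -2 (local minimum); x = 1 (local maximum)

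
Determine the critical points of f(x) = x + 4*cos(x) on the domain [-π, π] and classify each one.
f'(x) = 1 - 4*sin(x)

Solve f'(x) = 0 on [-π, π]:
  f'(x) = 0 ⇔ sin(x) = 1/4, i.e. x = arcsin(1/4) + 2nπ or x = π − arcsin(1/4) + 2nπ; keep the solutions lying in [-π, π].
  ⇒ x = asin(1/4) ≈ 0.2527, pi - asin(1/4) ≈ 2.8889

f''(x) = -4*cos(x)
Second-derivative test at each critical point:
  f''(0.2527) = -3.8730 < 0 → local maximum
  f''(2.8889) = 3.8730 > 0 → local minimum

Critical points: x = asin(1/4) ≈ 0.2527 (local maximum); x = pi - asin(1/4) ≈ 2.8889 (local minimum)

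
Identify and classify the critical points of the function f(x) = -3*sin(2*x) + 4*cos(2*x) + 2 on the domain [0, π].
f'(x) = -8*sin(2*x) - 6*cos(2*x)

Solve f'(x) = 0 on [0, π]:
  f'(x) = 0 ⇔ -3*cos(2*x) = 4*sin(2*x) ⇔ tan(2*x) = -3/4, i.e. 2*x = arctan(-3/4) + nπ; keep the solutions lying in [0, π].
  ⇒ x = -atan(3/4)/2 + pi/2 ≈ 1.2490, pi - atan(3/4)/2 ≈ 2.8198

f''(x) = 12*sin(2*x) - 16*cos(2*x)
Second-derivative test at each critical point:
  f''(1.2490) = 20 > 0 → local minimum
  f''(2.8198) = -20 < 0 → local maximum

Critical points: x = -atan(3/4)/2 + pi/2 ≈ 1.2490 (local minimum); x = pi - atan(3/4)/2 ≈ 2.8198 (local maximum)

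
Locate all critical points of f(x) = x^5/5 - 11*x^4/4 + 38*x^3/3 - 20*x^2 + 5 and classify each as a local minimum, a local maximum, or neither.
f'(x) = x*(x^3 - 11*x^2 + 38*x - 40)

Solve f'(x) = 0:
  Factor: x^4 - 11*x^3 + 38*x^2 - 40*x = x*(x - 5)*(x - 4)*(x - 2) = 0.
  ⇒ x = 0, 2, 4, 5

f''(x) = 4*x^3 - 33*x^2 + 76*x - 40
Second-derivative test at each critical point:
  f''(0) = -40 < 0 → local maximum
  f''(2) = 12 > 0 → local minimum
  f''(4) = -8 < 0 → local maximum
  f''(5) = 15 > 0 → local minimum

Critical points: x = 0 (local maximum); x = 2 (local minimum); x = 4 (local maximum); x = 5 (local minimum)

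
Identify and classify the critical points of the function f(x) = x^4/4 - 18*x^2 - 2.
f'(x) = x*(x^2 - 36)

Solve f'(x) = 0:
  Factor: x^3 - 36*x = x*(x - 6)*(x + 6) = 0.
  ⇒ x = -6, 0, 6

f''(x) = 3*x^2 - 36
Second-derivative test at each critical point:
  f''(-6) = 72 > 0 → local minimum
  f''(0) = -36 < 0 → local maximum
  f''(6) = 72 > 0 → local minimum

Critical points: x = -6 (local minimum); x = 0 (local maximum); x = 6 (local minimum)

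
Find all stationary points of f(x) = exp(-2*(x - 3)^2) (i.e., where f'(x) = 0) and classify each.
f'(x) = 4*(3 - x)*exp(-2*(x - 3)^2)

Solve f'(x) = 0:
  f'(x) = (12 - 4*x)·exp(-2*(x - 3)^2) and exp(-2*(x - 3)^2) > 0 for every x, so f'(x) = 0 ⇔ 12 - 4*x = 0.
  Factor: 12 - 4*x = -4*(x - 3) = 0.
  ⇒ x = 3

f''(x) = 4*(4*(x - 3)^2 - 1)*exp(-2*(x - 3)^2)
Second-derivative test at each critical point:
  f''(3) = -4 < 0 → local maximum

Critical points: x = 3 (local maximum)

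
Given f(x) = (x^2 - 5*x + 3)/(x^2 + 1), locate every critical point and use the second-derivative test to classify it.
f'(x) = (5*x^2 - 4*x - 5)/(x^4 + 2*x^2 + 1)

Solve f'(x) = 0:
  f'(x) = (5*x^2 - 4*x - 5)/(x^2 + 1)^2; the denominator is positive wherever f is defined, so f'(x) = 0 ⇔ 5*x^2 - 4*x - 5 = 0.
  5*x^2 - 4*x - 5 = 0 has no rational roots; quadratic formula: x = (4 ± √116)/10.
  ⇒ x = 2/5 - sqrt(29)/5 ≈ -0.6770, 2/5 + sqrt(29)/5 ≈ 1.4770

f''(x) = 2*(-5*x^3 + 6*x^2 + 15*x - 2)/(x^6 + 3*x^4 + 3*x^2 + 1)
Second-derivative test at each critical point:
  f''(-0.6770) = -5.0640 < 0 → local maximum
  f''(1.4770) = 1.0640 > 0 → local minimum

Critical points: x = 2/5 - sqrt(29)/5 ≈ -0.6770 (local maximum); x = 2/5 + sqrt(29)/5 ≈ 1.4770 (local minimum)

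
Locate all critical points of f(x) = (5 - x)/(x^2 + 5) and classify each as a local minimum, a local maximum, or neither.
f'(x) = (-x^2 + 2*x*(x - 5) - 5)/(x^2 + 5)^2

Solve f'(x) = 0:
  f'(x) = (x^2 - 10*x - 5)/(x^2 + 5)^2; the denominator is positive wherever f is defined, so f'(x) = 0 ⇔ x^2 - 10*x - 5 = 0.
  x^2 - 10*x - 5 = 0 has no rational roots; quadratic formula: x = (10 ± √120)/2.
  ⇒ x = 5 - sqrt(30) ≈ -0.4772, 5 + sqrt(30) ≈ 10.4772

f''(x) = 2*(4*x^2*(5 - x) + (3*x - 5)*(x^2 + 5))/(x^2 + 5)^3
Second-derivative test at each critical point:
  f''(-0.4772) = -0.4008 < 0 → local maximum
  f''(10.4772) = 0.0008 > 0 → local minimum

Critical points: x = 5 - sqrt(30) ≈ -0.4772 (local maximum); x = 5 + sqrt(30) ≈ 10.4772 (local minimum)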